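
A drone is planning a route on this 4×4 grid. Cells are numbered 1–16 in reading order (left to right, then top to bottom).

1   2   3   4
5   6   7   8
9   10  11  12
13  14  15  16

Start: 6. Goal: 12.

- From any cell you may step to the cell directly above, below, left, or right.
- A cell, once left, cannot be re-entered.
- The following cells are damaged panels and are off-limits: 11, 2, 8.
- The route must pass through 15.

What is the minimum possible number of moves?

5

Any route passes through 15 somewhere between 6 and 12. Summing Manhattan distances along the two legs (6 → 15 → 12) gives a lower bound of 3 + 2 = 5 moves.
A route of 5 moves achieves this: 6 → 10 → 14 → 15 → 16 → 12.
Since 5 matches the lower bound, it is optimal.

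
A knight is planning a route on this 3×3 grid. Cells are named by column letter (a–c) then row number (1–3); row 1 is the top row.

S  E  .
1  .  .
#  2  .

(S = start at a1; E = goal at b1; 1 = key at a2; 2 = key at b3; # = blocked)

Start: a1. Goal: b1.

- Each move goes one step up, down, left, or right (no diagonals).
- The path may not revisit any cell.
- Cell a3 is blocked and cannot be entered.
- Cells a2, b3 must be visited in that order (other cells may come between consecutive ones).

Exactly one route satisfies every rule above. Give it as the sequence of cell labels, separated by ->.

a1 -> a2 -> b2 -> b3 -> c3 -> c2 -> c1 -> b1

The waypoints must appear in the order a2, b3, with no cell reused.
Route from a1: down 1 to a2, right 1 to b2, down 1 to b3, right 1 to c3, up 2 to c1, left 1 to b1 — 7 moves in all.
Check: order respected (1 at step 1, 2 at step 3).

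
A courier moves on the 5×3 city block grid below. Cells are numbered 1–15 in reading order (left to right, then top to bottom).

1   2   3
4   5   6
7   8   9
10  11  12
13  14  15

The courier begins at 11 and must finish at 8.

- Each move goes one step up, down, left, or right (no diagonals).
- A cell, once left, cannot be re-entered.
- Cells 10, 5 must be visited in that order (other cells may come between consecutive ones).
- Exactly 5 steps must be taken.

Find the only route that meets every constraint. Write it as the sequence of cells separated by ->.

The waypoints must appear in the order 10, 5, with no cell reused.
Route from 11: left to 10, 2× up (reaching 4), right to 5, down to 8 — 5 moves in all.
Check: order respected (10 at step 1, 5 at step 4); 5 moves as required.

11 -> 10 -> 7 -> 4 -> 5 -> 8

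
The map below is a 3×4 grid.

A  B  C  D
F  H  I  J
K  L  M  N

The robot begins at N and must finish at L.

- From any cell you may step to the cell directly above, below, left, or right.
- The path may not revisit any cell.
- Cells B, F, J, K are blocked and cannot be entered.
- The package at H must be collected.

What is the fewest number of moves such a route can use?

4

Any route passes through H somewhere between N and L. Summing Manhattan distances along the two legs (N → H → L) gives a lower bound of 3 + 1 = 4 moves.
A route of 4 moves achieves this: N → M → I → H → L.
Since 4 matches the lower bound, it is optimal.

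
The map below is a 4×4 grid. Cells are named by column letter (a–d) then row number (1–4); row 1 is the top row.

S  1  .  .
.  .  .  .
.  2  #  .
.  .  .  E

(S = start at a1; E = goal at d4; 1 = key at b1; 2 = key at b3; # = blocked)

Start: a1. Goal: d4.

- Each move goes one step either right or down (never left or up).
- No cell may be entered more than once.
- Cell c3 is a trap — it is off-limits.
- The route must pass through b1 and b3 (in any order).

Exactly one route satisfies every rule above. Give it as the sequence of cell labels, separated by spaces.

Moves only go right or down, so the column and row indices never decrease.
Route from a1: right 1 to b1, down 3 to b4, right 2 to d4 — 6 moves in all.
Check: all required cells visited.

a1 b1 b2 b3 b4 c4 d4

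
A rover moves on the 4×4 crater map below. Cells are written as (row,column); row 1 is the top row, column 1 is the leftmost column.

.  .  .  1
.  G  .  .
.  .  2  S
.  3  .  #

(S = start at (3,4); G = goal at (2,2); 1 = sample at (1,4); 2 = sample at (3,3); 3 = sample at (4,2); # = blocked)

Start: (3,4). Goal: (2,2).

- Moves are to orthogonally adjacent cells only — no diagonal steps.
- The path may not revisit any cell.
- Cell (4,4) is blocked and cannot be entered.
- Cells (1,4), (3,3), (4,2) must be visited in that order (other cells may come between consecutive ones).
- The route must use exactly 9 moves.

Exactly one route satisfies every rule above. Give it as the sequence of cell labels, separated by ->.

(3,4) -> (2,4) -> (1,4) -> (1,3) -> (2,3) -> (3,3) -> (4,3) -> (4,2) -> (3,2) -> (2,2)

The waypoints must appear in the order (1,4), (3,3), (4,2), with no cell reused.
Route from (3,4): 2× up (reaching (1,4)), left to (1,3), 3× down (reaching (4,3)), left to (4,2), 2× up (reaching (2,2)) — 9 moves in all.
Check: order respected (1 at step 2, 2 at step 5, 3 at step 7); 9 moves as required.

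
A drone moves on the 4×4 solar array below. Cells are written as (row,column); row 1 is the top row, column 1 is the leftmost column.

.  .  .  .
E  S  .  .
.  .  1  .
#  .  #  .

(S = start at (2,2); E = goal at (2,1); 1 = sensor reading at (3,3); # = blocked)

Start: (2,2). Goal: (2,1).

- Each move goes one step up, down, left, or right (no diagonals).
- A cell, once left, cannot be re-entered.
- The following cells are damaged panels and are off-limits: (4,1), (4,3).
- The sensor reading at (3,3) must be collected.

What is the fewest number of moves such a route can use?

5

Any route passes through (3,3) somewhere between (2,2) and (2,1). Summing Manhattan distances along the two legs ((2,2) → (3,3) → (2,1)) gives a lower bound of 2 + 3 = 5 moves.
A route of 5 moves achieves this: (2,2) → (2,3) → (3,3) → (3,2) → (3,1) → (2,1).
Since 5 matches the lower bound, it is optimal.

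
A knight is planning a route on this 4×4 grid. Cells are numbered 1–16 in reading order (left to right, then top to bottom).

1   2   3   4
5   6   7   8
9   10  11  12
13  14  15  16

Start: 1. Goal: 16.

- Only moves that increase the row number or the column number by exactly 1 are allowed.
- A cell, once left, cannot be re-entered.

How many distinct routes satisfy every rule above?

20

A right/down-only route from 1 to 16 makes exactly 3 down-moves and 3 right-moves in some order.
With no other constraints that would be C(6,3) = 20 routes.
That gives 20 routes.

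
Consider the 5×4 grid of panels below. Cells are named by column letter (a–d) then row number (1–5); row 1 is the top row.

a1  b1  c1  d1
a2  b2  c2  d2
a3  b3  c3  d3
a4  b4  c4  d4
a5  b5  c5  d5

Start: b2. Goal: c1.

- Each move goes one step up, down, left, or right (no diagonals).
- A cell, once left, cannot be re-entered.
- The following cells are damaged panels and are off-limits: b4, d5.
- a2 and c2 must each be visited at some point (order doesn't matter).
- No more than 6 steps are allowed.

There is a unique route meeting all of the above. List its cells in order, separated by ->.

The 6-move cap with required stops at a2, c2 leaves no slack for detours.
Route from b2: left 1 to a2, down 1 to a3, right 2 to c3, up 2 to c1 — 6 moves in all.
Check: all required cells visited; 6 ≤ 6 moves.

b2 -> a2 -> a3 -> b3 -> c3 -> c2 -> c1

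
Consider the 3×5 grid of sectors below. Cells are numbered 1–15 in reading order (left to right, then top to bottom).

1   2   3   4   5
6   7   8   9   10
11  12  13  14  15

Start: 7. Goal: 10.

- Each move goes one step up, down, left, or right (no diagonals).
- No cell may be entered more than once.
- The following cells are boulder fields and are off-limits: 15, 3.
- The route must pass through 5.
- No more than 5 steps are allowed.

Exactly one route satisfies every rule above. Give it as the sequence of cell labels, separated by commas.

7, 8, 9, 4, 5, 10

Any route must reach 5 and still end at 10 within 5 moves, so the order of the required stops is forced.
Route from 7: 2× right (reaching 9), up to 4, right to 5, down to 10 — 5 moves in all.
Check: all required cells visited; 5 ≤ 5 moves.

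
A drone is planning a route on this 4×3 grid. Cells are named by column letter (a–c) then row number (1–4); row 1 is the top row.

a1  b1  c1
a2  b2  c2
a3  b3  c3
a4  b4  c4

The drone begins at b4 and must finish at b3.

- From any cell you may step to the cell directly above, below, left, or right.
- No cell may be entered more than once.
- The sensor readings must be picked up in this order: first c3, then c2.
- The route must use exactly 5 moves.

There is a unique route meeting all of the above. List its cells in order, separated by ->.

The waypoints must appear in the order c3, c2, with no cell reused.
Route from b4: right to c4, 2× up (reaching c2), left to b2, down to b3 — 5 moves in all.
Check: order respected (c3 at step 2, c2 at step 3); 5 moves as required.

b4 -> c4 -> c3 -> c2 -> b2 -> b3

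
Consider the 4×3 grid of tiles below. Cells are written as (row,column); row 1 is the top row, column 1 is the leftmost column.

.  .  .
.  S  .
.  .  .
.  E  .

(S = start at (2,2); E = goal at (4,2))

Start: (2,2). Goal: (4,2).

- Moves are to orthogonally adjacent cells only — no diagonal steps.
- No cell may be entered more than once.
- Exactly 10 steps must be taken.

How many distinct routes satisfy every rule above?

4

Need simple routes of exactly 10 moves from (2,2) to (4,2) (Manhattan distance 2, so 4 moves are spent on a detour and 4 undoing it).
Enumerating: (2,2) (3,2) (3,1) (2,1) (1,1) (1,2) (1,3) (2,3) (3,3) (4,3) (4,2) | (2,2) (3,2) (3,3) (2,3) (1,3) (1,2) (1,1) (2,1) (3,1) (4,1) (4,2) | (2,2) (2,1) (1,1) (1,2) (1,3) (2,3) (3,3) (3,2) (3,1) (4,1) (4,2) | (2,2) (2,3) (1,3) (1,2) (1,1) (2,1) (3,1) (3,2) (3,3) (4,3) (4,2).
That gives 4 routes.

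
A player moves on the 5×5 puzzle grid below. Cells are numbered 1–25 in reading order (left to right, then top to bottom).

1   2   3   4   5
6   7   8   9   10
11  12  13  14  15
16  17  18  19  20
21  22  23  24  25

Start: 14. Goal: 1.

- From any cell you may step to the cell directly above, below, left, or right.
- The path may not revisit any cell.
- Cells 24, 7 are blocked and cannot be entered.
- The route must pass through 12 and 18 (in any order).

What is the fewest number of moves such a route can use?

Any route passes through 12 and 18 in some order between 14 and 1. Summing Manhattan distances along each leg and taking the cheapest ordering (14 → 18 → 12 → 1) gives a lower bound of 2 + 2 + 3 = 7 moves.
A route of 7 moves achieves this: 14 → 19 → 18 → 13 → 12 → 11 → 6 → 1.
Since 7 matches the lower bound, it is optimal.

7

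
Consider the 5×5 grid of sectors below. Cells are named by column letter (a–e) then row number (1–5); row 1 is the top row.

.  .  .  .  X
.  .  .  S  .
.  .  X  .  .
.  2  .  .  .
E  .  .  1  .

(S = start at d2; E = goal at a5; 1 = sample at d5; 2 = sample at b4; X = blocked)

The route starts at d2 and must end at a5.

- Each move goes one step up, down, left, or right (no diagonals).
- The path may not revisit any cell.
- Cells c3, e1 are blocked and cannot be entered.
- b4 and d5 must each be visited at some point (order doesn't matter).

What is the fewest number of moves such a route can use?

8

Any route passes through b4 and d5 in some order between d2 and a5. Summing Manhattan distances along each leg and taking the cheapest ordering (d2 → d5 → b4 → a5) gives a lower bound of 3 + 3 + 2 = 8 moves.
A route of 8 moves achieves this: d2 → d3 → d4 → d5 → c5 → c4 → b4 → b5 → a5.
Since 8 matches the lower bound, it is optimal.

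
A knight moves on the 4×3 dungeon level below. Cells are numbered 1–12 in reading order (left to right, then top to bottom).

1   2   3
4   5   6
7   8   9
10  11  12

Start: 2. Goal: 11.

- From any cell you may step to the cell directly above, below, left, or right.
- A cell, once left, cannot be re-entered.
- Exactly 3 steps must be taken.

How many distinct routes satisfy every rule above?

Need simple routes of exactly 3 moves from 2 to 11 (Manhattan distance 3, so 0 moves are spent on a detour and 0 undoing it).
Enumerating: 2 5 8 11.
That gives 1 route.

1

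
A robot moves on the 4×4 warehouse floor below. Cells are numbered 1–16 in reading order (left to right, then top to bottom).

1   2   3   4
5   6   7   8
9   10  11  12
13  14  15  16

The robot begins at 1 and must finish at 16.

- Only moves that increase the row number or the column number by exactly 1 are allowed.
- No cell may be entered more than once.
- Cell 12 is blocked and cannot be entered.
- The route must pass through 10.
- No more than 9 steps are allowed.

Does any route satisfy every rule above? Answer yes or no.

yes

One route that works: 1 → 5 → 9 → 10 → 14 → 15 → 16.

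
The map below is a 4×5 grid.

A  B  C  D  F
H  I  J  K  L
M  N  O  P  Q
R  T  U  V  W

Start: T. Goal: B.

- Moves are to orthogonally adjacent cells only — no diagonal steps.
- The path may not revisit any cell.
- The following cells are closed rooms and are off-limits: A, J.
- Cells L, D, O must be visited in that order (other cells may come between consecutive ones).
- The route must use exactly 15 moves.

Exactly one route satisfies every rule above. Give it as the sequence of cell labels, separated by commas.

T, U, V, W, Q, L, F, D, K, P, O, N, M, H, I, B

The waypoints must appear in the order L, D, O, with no cell reused.
Route from T: right 3 to W, up 3 to F, left 1 to D, down 2 to P, left 3 to M, up 1 to H, right 1 to I, up 1 to B — 15 moves in all.
Check: order respected (L at step 5, D at step 7, O at step 10); 15 moves as required.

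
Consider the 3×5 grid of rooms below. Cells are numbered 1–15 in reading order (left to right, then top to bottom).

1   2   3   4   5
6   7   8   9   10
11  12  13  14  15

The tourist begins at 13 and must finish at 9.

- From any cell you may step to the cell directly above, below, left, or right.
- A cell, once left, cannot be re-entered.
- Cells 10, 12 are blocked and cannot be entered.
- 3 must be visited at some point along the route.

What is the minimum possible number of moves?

4

Any route passes through 3 somewhere between 13 and 9. Summing Manhattan distances along the two legs (13 → 3 → 9) gives a lower bound of 2 + 2 = 4 moves.
A route of 4 moves achieves this: 13 → 8 → 3 → 4 → 9.
Since 4 matches the lower bound, it is optimal.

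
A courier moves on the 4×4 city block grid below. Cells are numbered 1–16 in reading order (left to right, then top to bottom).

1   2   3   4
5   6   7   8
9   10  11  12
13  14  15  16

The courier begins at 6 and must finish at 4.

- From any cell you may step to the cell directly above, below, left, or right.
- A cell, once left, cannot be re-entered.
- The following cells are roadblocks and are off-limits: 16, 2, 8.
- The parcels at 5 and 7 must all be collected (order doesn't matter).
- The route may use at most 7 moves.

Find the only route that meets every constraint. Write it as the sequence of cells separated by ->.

6 -> 5 -> 9 -> 10 -> 11 -> 7 -> 3 -> 4

The budget equals the shortest possible length, so every move has to be on a shortest route through the required cells.
Route from 6: left to 5, down to 9, 2× right (reaching 11), 2× up (reaching 3), right to 4 — 7 moves in all.
Check: all required cells visited; 7 ≤ 7 moves.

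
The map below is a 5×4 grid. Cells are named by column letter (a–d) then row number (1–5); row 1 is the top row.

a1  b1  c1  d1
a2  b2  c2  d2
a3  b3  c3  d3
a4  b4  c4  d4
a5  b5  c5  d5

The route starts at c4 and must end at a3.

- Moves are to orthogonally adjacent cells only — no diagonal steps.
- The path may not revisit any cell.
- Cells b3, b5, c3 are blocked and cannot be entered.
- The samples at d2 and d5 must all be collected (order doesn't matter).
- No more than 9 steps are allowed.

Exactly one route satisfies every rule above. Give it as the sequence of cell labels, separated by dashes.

c4 - c5 - d5 - d4 - d3 - d2 - c2 - b2 - a2 - a3

The budget equals the shortest possible length, so every move has to be on a shortest route through the required cells.
Route from c4: down 1 to c5, right 1 to d5, up 3 to d2, left 3 to a2, down 1 to a3 — 9 moves in all.
Check: all required cells visited; 9 ≤ 9 moves.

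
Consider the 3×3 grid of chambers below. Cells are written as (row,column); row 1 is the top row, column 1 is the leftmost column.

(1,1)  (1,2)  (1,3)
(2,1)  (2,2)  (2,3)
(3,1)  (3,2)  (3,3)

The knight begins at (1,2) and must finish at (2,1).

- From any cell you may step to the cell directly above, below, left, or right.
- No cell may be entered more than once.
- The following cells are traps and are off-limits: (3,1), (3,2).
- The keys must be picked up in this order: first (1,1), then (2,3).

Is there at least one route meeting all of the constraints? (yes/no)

no

Even ignoring the required order, no revisit-free route from (1,2) to (2,1) manages to pass through all of (1,1) and (2,3): branching out from (1,2), every path either misses one of them or, having collected them, can no longer reach (2,1) without re-entering a cell.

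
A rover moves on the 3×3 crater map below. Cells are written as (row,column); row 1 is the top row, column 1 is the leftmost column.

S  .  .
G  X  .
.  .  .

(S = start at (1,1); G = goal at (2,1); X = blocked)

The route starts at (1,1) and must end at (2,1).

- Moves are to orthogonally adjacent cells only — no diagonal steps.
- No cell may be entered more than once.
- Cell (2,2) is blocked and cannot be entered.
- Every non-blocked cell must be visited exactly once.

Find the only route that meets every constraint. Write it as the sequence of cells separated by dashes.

Need to visit all 8 open cells exactly once, starting at (1,1) and ending at (2,1).
Cell (1,2) has only two open neighbours ((1,1) and (1,3)), so the path must pass straight through it: one of those is the cell it's entered from and the other is where it exits.
Route from (1,1): right 2 to (1,3), down 2 to (3,3), left 2 to (3,1), up 1 to (2,1) — 7 moves in all.
Check: all 8 open cells covered.

(1,1) - (1,2) - (1,3) - (2,3) - (3,3) - (3,2) - (3,1) - (2,1)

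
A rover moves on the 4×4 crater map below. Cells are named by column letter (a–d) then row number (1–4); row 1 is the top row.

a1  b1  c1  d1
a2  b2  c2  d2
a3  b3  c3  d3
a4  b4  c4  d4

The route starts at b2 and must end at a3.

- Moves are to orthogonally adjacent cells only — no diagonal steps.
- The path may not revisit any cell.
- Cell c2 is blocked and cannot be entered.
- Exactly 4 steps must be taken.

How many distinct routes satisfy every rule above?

2

Need simple routes of exactly 4 moves from b2 to a3 (Manhattan distance 2, so 1 moves are spent on a detour and 1 undoing it).
Enumerating: b2 b1 a1 a2 a3 | b2 b3 b4 a4 a3.
That gives 2 routes.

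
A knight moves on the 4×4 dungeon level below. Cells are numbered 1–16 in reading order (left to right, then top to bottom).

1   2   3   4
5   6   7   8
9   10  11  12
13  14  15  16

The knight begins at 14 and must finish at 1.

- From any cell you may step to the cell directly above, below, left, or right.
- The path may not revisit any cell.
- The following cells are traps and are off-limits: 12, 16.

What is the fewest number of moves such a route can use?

4

The Manhattan distance from 14 to 1 is |4−1| + |2−1| = 4, so at least 4 moves are needed.
A route of 4 moves achieves this: 14 → 10 → 6 → 2 → 1.
Since 4 matches the lower bound, it is optimal.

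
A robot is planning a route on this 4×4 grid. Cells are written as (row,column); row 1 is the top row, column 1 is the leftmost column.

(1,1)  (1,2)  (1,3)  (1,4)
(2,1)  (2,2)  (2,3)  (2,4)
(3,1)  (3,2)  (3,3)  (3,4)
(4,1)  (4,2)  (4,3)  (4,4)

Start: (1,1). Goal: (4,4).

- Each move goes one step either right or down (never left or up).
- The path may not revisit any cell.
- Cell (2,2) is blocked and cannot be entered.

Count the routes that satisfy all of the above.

A right/down-only route from (1,1) to (4,4) makes exactly 3 down-moves and 3 right-moves in some order.
With no other constraints that would be C(6,3) = 20 routes.
Subtract routes through each blocked cell (inclusion–exclusion for overlaps): − through (2,2): 12 → 8.
That gives 8 routes.

8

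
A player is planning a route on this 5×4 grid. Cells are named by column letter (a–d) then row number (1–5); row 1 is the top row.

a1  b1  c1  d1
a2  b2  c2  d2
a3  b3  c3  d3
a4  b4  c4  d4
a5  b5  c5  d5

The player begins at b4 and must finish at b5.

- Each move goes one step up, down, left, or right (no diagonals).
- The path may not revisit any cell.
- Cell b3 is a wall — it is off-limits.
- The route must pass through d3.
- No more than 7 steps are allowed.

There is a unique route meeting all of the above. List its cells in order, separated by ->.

Any route must reach d3 and still end at b5 within 7 moves, so the order of the required stops is forced.
Route from b4: right to c4, up to c3, right to d3, 2× down (reaching d5), 2× left (reaching b5) — 7 moves in all.
Check: all required cells visited; 7 ≤ 7 moves.

b4 -> c4 -> c3 -> d3 -> d4 -> d5 -> c5 -> b5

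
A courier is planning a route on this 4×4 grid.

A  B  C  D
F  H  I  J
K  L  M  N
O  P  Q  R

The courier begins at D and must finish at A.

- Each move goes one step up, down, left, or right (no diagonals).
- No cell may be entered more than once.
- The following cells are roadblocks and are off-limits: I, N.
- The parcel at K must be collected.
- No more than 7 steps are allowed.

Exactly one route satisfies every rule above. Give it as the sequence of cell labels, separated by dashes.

The budget equals the shortest possible length, so every move has to be on a shortest route through the required cells.
Route from D: 2× left (reaching B), 2× down (reaching L), left to K, 2× up (reaching A) — 7 moves in all.
Check: all required cells visited; 7 ≤ 7 moves.

D - C - B - H - L - K - F - A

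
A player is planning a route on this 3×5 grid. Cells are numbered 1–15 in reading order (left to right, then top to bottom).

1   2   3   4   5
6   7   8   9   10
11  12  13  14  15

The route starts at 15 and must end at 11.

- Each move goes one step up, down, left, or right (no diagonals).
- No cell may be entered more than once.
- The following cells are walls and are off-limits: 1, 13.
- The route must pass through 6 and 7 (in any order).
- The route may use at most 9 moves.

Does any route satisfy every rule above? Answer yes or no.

One route that works: 15 → 10 → 9 → 8 → 7 → 6 → 11.

yes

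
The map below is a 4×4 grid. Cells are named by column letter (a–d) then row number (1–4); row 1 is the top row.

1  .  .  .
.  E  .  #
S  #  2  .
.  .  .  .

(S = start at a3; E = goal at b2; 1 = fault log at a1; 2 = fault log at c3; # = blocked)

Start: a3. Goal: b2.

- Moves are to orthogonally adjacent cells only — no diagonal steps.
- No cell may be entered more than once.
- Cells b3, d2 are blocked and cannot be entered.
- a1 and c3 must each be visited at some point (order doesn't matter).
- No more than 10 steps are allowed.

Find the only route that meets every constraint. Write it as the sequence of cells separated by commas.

a3, a4, b4, c4, c3, c2, c1, b1, a1, a2, b2

The budget equals the shortest possible length, so every move has to be on a shortest route through the required cells.
Route from a3: down 1 to a4, right 2 to c4, up 3 to c1, left 2 to a1, down 1 to a2, right 1 to b2 — 10 moves in all.
Check: all required cells visited; 10 ≤ 10 moves.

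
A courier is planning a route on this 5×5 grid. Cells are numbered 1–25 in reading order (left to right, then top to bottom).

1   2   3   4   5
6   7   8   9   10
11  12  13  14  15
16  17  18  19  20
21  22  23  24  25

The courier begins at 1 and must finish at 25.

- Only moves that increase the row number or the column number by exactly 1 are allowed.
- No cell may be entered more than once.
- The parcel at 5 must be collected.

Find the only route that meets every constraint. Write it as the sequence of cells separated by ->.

Moves only go right or down, so the column and row indices never decrease.
Route from 1: right 4 to 5, down 4 to 25 — 8 moves in all.
Check: all required cells visited.

1 -> 2 -> 3 -> 4 -> 5 -> 10 -> 15 -> 20 -> 25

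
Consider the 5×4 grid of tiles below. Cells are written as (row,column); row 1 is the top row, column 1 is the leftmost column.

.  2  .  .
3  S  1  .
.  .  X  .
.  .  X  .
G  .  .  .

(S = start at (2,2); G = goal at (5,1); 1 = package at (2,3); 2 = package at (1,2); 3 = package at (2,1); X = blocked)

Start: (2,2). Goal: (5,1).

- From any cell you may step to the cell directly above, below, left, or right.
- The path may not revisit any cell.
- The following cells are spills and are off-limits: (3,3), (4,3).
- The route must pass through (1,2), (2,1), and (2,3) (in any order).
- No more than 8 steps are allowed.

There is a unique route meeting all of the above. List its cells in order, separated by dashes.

(2,2) - (2,3) - (1,3) - (1,2) - (1,1) - (2,1) - (3,1) - (4,1) - (5,1)

The budget equals the shortest possible length, so every move has to be on a shortest route through the required cells.
Route from (2,2): right to (2,3), up to (1,3), 2× left (reaching (1,1)), 4× down (reaching (5,1)) — 8 moves in all.
Check: all required cells visited; 8 ≤ 8 moves.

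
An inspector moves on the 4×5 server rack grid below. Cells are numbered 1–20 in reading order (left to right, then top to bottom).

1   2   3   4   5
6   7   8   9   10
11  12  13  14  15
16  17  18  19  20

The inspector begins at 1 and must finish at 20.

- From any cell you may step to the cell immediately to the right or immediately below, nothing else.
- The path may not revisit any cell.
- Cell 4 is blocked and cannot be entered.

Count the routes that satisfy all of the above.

31

A right/down-only route from 1 to 20 makes exactly 3 down-moves and 4 right-moves in some order.
With no other constraints that would be C(7,3) = 35 routes.
Subtract routes through each blocked cell (inclusion–exclusion for overlaps): − through 4: 4 → 31.
That gives 31 routes.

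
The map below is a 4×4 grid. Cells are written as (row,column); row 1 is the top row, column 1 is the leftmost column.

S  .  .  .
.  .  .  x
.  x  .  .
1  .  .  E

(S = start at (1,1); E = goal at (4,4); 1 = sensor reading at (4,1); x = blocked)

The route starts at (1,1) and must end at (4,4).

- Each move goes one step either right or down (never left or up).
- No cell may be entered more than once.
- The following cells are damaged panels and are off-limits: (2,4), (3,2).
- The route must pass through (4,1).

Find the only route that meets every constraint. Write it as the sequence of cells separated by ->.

Moves only go right or down, so the column and row indices never decrease.
Route from (1,1): down 3 to (4,1), right 3 to (4,4) — 6 moves in all.
Check: all required cells visited.

(1,1) -> (2,1) -> (3,1) -> (4,1) -> (4,2) -> (4,3) -> (4,4)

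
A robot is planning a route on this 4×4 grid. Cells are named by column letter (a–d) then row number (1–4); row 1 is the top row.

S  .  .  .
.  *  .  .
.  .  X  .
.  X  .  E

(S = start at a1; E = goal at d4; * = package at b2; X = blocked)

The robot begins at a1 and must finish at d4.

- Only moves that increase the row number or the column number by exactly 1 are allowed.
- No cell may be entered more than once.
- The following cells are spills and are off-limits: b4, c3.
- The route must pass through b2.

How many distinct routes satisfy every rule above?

2

A right/down-only route from a1 to d4 makes exactly 3 down-moves and 3 right-moves in some order.
With no other constraints that would be C(6,3) = 20 routes.
Split at b2 and multiply the segment counts (each segment already excludes blocked cells): a1→b2: 2; b2→d4: 1; product = 2.
That gives 2 routes.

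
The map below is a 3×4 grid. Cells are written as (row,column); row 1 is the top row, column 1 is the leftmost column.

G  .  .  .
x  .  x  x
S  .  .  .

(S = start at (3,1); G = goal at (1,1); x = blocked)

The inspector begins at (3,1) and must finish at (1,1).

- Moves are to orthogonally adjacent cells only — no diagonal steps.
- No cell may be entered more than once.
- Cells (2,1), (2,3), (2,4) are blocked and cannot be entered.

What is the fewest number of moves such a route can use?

The Manhattan distance from (3,1) to (1,1) is |3−1| + |1−1| = 2, so at least 2 moves are needed.
That bound ignores the blocked cells. Measuring each leg by the fewest moves that actually steer around them ((3,1)→(1,1): 4) raises the lower bound to 4.
A route of 4 moves exists: (3,1) → (3,2) → (2,2) → (1,2) → (1,1).
Since 4 matches that lower bound, it is optimal.

4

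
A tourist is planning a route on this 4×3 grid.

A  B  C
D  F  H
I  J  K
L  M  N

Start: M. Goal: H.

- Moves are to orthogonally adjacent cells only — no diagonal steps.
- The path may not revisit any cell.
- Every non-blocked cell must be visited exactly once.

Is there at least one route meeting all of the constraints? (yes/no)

Exhausting the options from M, every branch either would have to re-enter a cell already used or reaches the goal with a constraint still unmet.

no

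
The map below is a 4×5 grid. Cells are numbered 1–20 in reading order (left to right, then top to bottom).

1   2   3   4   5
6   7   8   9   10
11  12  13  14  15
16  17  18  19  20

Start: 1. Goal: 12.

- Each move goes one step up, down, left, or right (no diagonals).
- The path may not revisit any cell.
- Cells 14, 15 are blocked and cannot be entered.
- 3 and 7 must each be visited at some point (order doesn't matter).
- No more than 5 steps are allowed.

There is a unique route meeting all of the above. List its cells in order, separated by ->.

The budget equals the shortest possible length, so every move has to be on a shortest route through the required cells.
Route from 1: right 2 to 3, down 1 to 8, left 1 to 7, down 1 to 12 — 5 moves in all.
Check: all required cells visited; 5 ≤ 5 moves.

1 -> 2 -> 3 -> 8 -> 7 -> 12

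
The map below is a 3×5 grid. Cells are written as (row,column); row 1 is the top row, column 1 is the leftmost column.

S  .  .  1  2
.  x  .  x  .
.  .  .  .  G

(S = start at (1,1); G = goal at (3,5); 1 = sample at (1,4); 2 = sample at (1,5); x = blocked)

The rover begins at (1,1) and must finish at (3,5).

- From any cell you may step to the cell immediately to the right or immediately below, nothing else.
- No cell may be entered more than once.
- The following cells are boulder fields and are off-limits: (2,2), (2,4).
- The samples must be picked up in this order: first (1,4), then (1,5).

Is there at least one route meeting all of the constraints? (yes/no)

One route that works: (1,1) → (1,2) → (1,3) → (1,4) → (1,5) → (2,5) → (3,5).

yes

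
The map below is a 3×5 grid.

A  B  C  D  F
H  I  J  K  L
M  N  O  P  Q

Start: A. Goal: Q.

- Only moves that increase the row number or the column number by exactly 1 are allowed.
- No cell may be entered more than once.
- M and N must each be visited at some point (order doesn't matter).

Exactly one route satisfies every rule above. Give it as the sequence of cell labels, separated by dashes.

Moves only go right or down, so the column and row indices never decrease.
Route from A: down 2 to M, right 4 to Q — 6 moves in all.
Check: all required cells visited.

A - H - M - N - O - P - Q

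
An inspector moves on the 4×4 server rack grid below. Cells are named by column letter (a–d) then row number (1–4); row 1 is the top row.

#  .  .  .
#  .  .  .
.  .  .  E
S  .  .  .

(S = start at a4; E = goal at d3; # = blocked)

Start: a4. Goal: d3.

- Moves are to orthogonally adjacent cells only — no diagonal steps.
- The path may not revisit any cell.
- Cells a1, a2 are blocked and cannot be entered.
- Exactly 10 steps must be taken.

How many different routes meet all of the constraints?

11

Need simple routes of exactly 10 moves from a4 to d3 (Manhattan distance 4, so 3 moves are spent on a detour and 3 undoing it).
Branch systematically from the start, pruning whenever the remaining move budget drops below the Manhattan distance to d3 or differs from it in parity. Grouping the completions by first move — via a3: 4; via b4: 7 — and summing: 4 + 7 = 11.
That gives 11 routes.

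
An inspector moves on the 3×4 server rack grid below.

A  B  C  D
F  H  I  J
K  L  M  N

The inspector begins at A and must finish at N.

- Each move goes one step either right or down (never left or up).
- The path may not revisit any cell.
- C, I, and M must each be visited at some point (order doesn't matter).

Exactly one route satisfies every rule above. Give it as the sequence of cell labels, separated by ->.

A -> B -> C -> I -> M -> N

Moves only go right or down, so the column and row indices never decrease.
Route from A: right 2 to C, down 2 to M, right 1 to N — 5 moves in all.
Check: all required cells visited.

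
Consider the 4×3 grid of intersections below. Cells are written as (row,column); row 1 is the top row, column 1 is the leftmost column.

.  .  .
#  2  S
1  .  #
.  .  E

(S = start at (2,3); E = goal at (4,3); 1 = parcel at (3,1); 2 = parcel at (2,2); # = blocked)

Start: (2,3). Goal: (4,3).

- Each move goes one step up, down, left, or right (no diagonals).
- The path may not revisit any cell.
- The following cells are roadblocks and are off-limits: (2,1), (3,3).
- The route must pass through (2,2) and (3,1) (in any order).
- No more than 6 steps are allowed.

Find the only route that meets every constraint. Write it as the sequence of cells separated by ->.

The 6-move cap with required stops at (2,2), (3,1) leaves no slack for detours.
Route from (2,3): left 1 to (2,2), down 1 to (3,2), left 1 to (3,1), down 1 to (4,1), right 2 to (4,3) — 6 moves in all.
Check: all required cells visited; 6 ≤ 6 moves.

(2,3) -> (2,2) -> (3,2) -> (3,1) -> (4,1) -> (4,2) -> (4,3)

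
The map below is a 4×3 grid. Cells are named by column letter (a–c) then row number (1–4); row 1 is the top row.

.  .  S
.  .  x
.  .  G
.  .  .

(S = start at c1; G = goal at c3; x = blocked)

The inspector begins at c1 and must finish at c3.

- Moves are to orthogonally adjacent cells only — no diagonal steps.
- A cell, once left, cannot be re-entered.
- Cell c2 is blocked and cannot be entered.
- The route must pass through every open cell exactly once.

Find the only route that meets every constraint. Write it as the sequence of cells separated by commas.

c1, b1, a1, a2, b2, b3, a3, a4, b4, c4, c3

Need to visit all 11 open cells exactly once, starting at c1 and ending at c3.
Cell a4 has only two open neighbours (a3 and b4), so the path must pass straight through it: one of those is the cell it's entered from and the other is where it exits.
Route from c1: left 2 to a1, down 1 to a2, right 1 to b2, down 1 to b3, left 1 to a3, down 1 to a4, right 2 to c4, up 1 to c3 — 10 moves in all.
Check: all 11 open cells covered.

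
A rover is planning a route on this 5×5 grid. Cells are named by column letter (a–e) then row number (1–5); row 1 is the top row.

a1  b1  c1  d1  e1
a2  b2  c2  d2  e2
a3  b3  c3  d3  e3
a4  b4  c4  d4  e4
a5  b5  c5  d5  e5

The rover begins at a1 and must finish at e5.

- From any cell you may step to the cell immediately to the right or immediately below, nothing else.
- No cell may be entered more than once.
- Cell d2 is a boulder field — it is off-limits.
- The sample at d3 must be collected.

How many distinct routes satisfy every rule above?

18

A right/down-only route from a1 to e5 makes exactly 4 down-moves and 4 right-moves in some order.
With no other constraints that would be C(8,4) = 70 routes.
Split at d3 and multiply the segment counts (each segment already excludes blocked cells): a1→d3: 6; d3→e5: 3; product = 18.
That gives 18 routes.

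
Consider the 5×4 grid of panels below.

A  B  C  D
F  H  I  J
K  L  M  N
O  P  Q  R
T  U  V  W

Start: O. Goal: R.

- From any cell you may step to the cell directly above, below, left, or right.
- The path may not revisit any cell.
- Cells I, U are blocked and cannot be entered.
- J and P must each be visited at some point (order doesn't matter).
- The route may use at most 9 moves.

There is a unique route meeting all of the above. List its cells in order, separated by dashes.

O - P - L - H - B - C - D - J - N - R

Any route must reach J and P and still end at R within 9 moves, so the order of the required stops is forced.
Route from O: right 1 to P, up 3 to B, right 2 to D, down 3 to R — 9 moves in all.
Check: all required cells visited; 9 ≤ 9 moves.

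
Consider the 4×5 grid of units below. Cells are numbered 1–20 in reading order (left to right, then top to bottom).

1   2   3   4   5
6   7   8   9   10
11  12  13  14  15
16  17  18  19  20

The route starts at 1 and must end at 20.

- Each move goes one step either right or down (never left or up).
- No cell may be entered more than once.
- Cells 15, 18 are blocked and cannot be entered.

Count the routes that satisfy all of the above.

A right/down-only route from 1 to 20 makes exactly 3 down-moves and 4 right-moves in some order.
With no other constraints that would be C(7,3) = 35 routes.
Subtract routes through each blocked cell (inclusion–exclusion for overlaps): − through 15: 15 − through 18: 10 → 10.
That gives 10 routes.

10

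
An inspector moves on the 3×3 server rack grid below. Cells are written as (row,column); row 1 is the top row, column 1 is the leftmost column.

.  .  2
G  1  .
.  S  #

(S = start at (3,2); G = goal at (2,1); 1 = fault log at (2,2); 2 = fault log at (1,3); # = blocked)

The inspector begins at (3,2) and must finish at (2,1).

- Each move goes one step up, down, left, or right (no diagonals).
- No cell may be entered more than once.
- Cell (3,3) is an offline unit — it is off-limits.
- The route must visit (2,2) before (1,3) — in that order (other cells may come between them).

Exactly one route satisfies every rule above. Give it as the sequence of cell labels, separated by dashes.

(3,2) - (2,2) - (2,3) - (1,3) - (1,2) - (1,1) - (2,1)

The waypoints must appear in the order (2,2), (1,3), with no cell reused.
Route from (3,2): up 1 to (2,2), right 1 to (2,3), up 1 to (1,3), left 2 to (1,1), down 1 to (2,1) — 6 moves in all.
Check: order respected (1 at step 1, 2 at step 3).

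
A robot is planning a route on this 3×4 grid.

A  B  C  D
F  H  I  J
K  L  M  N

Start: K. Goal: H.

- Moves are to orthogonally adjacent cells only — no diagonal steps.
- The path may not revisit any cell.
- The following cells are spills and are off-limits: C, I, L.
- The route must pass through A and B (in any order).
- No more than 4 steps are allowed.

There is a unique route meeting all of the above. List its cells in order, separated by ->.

K -> F -> A -> B -> H

Any route must reach A and B and still end at H within 4 moves, so the order of the required stops is forced.
Route from K: 2× up (reaching A), right to B, down to H — 4 moves in all.
Check: all required cells visited; 4 ≤ 4 moves.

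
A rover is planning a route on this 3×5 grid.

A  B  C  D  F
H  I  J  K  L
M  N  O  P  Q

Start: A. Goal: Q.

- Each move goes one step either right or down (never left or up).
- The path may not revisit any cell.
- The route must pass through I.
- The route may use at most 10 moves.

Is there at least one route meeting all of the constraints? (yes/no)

yes

One route that works: A → H → I → N → O → P → Q.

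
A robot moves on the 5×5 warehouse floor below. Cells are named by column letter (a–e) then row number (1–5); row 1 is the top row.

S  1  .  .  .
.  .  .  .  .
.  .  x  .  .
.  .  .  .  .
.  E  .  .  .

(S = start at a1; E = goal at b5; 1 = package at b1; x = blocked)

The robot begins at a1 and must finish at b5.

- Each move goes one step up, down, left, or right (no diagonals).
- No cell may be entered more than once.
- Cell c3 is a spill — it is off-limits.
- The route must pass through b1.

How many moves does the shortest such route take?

Any route passes through b1 somewhere between a1 and b5. Summing Manhattan distances along the two legs (a1 → b1 → b5) gives a lower bound of 1 + 4 = 5 moves.
A route of 5 moves achieves this: a1 → b1 → b2 → b3 → b4 → b5.
Since 5 matches the lower bound, it is optimal.

5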